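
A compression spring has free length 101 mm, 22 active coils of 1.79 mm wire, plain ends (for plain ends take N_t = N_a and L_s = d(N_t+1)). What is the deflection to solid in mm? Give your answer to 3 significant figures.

N_t = 22; L_s = 1.79·23 = 41.17 mm
δ_solid = L₀ − L_s = 101 − 41.17 = 59.83 mm

59.8 mm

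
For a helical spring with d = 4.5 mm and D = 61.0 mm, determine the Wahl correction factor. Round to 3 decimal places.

1.105

C = D/d = 61.0/4.5 = 13.5556
K_W = (4C−1)/(4C−4) + 0.615/C = 53.222/50.222 + 0.0454 = 1.1051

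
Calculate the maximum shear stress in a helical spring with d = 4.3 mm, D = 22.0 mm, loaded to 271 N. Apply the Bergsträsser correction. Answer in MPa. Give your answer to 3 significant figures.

Spring index C = D/d = 22.0/4.3 = 5.1163
K_B = (4C+2)/(4C−3) = 22.465/17.465 = 1.2863
τ₀ = 8FD/(πd³) = 8·271·22.0/(π·4.3³) = 47696/249.78 = 190.95 MPa
τ_max = K·τ₀ = 1.2863 × 190.95 = 245.62 MPa

246 MPa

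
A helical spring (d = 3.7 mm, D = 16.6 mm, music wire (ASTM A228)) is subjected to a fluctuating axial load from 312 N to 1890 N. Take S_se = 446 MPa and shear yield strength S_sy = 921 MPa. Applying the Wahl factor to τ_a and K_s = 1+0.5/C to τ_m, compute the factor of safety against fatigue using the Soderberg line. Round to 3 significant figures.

C = D/d = 16.6/3.7 = 4.4865; K_W = (4C−1)/(4C−4)+0.615/C = 1.3522; K_s = 1+0.5/C = 1.1114
F_a = (F_max−F_min)/2 = 789 N; F_m = (F_max+F_min)/2 = 1101 N
τ_a = K_W·8F_aD/(πd³) = 1.3522 × 658.45 = 890.35 MPa
τ_m = K_s·8F_mD/(πd³) = 1.1114 × 918.82 = 1021.2 MPa
Soderberg: 1/n_f = τ_a/S_se + τ_m/S_sy = 890.35/446 + 1021.2/921 = 1.99629 + 1.10881 = 3.1051
n_f = 1/3.1051 = 0.322

0.322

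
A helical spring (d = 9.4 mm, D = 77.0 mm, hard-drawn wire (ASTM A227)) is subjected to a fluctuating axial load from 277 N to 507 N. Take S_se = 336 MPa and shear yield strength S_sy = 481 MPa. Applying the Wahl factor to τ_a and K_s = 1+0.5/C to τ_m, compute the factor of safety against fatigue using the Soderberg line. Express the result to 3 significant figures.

C = D/d = 77.0/9.4 = 8.1915; K_W = (4C−1)/(4C−4)+0.615/C = 1.1794; K_s = 1+0.5/C = 1.0610
F_a = (F_max−F_min)/2 = 115 N; F_m = (F_max+F_min)/2 = 392 N
τ_a = K_W·8F_aD/(πd³) = 1.1794 × 27.148 = 32.018 MPa
τ_m = K_s·8F_mD/(πd³) = 1.0610 × 92.541 = 98.189 MPa
Soderberg: 1/n_f = τ_a/S_se + τ_m/S_sy = 32.018/336 + 98.189/481 = 0.09529 + 0.20414 = 0.29943
n_f = 1/0.29943 = 3.34

3.34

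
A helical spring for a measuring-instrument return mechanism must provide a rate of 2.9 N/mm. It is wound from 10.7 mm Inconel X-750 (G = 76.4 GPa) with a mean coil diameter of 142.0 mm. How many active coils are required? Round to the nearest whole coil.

15

N_a = Gd⁴/(8D³k) = (76.4×10³ × 10.7⁴)/(8 × 142.0³ × 2.9)
    = 1.00145e+09 / 6.64283e+07 = 15.08 → 15 coils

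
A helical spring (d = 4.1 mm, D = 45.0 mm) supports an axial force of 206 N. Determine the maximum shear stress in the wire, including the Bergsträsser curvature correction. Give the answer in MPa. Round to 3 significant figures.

384 MPa

Spring index C = D/d = 45.0/4.1 = 10.9756
K_B = (4C+2)/(4C−3) = 45.902/40.902 = 1.1222
τ₀ = 8FD/(πd³) = 8·206·45.0/(π·4.1³) = 74160/216.52 = 342.51 MPa
τ_max = K·τ₀ = 1.1222 × 342.51 = 384.37 MPa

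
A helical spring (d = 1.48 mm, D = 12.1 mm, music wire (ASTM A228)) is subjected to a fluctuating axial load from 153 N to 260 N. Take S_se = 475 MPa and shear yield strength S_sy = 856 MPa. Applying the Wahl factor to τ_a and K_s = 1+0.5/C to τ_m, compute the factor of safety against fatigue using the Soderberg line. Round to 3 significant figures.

0.271

C = D/d = 12.1/1.48 = 8.1757; K_W = (4C−1)/(4C−4)+0.615/C = 1.1797; K_s = 1+0.5/C = 1.0612
F_a = (F_max−F_min)/2 = 53.5 N; F_m = (F_max+F_min)/2 = 206.5 N
τ_a = K_W·8F_aD/(πd³) = 1.1797 × 508.5 = 599.9 MPa
τ_m = K_s·8F_mD/(πd³) = 1.0612 × 1962.7 = 2082.8 MPa
Soderberg: 1/n_f = τ_a/S_se + τ_m/S_sy = 599.9/475 + 2082.8/856 = 1.26296 + 2.43314 = 3.6961
n_f = 1/3.6961 = 0.2706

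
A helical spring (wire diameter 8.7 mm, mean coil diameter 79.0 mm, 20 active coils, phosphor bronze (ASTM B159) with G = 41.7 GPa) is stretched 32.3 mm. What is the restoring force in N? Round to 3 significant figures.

k = Gd⁴/(8D³N_a) = (41.7×10³)(8.7⁴)/(8·79.0³·20) = 3.0284 N/mm
F = k·δ = 3.0284 × 32.3 = 97.817 N

97.8 N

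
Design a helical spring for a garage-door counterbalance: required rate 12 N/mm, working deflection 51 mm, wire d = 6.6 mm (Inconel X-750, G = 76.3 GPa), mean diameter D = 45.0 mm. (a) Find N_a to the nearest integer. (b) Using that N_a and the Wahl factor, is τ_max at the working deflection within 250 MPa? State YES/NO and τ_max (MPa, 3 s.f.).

N_a = Gd⁴/(8D³k) = (76.3×10³)(6.6⁴)/(8·45.0³·12) = 16.55 → N_a = 17
Actual rate k = Gd⁴/(8D³·17) = 11.682 N/mm
Working load F = kδ = 11.682·51 = 595.79 N
C = 45.0/6.6 = 6.8182; K_W = (4C−1)/(4C−4)+0.615/C = 1.2191
τ_max = K_W·8FD/(πd³) = 1.2191·237.47 = 289.51 MPa
τ_max > 250 MPa → exceeds allowable

(a) 17 coils; (b) NO, τ_max = 290 MPa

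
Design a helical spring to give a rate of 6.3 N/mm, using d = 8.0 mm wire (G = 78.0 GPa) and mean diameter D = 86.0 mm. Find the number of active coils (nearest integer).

10

N_a = Gd⁴/(8D³k) = (78.0×10³ × 8.0⁴)/(8 × 86.0³ × 6.3)
    = 3.19488e+08 / 3.20572e+07 = 9.966 → 10 coils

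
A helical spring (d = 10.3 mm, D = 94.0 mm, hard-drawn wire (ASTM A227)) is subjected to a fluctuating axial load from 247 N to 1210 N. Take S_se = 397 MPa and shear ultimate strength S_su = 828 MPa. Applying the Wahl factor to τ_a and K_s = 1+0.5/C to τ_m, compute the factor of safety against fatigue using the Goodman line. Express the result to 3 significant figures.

1.96

C = D/d = 94.0/10.3 = 9.1262; K_W = (4C−1)/(4C−4)+0.615/C = 1.1597; K_s = 1+0.5/C = 1.0548
F_a = (F_max−F_min)/2 = 481.5 N; F_m = (F_max+F_min)/2 = 728.5 N
τ_a = K_W·8F_aD/(πd³) = 1.1597 × 105.48 = 122.32 MPa
τ_m = K_s·8F_mD/(πd³) = 1.0548 × 159.58 = 168.33 MPa
Goodman: 1/n_f = τ_a/S_se + τ_m/S_su = 122.32/397 + 168.33/828 = 0.30811 + 0.20329 = 0.5114
n_f = 1/0.5114 = 1.955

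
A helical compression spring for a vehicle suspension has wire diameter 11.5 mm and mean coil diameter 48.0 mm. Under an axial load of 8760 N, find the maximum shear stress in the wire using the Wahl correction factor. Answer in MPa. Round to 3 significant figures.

Spring index C = D/d = 48.0/11.5 = 4.1739
K_W = (4C−1)/(4C−4) + 0.615/C = 15.696/12.696 + 0.1473 = 1.3836
τ₀ = 8FD/(πd³) = 8·8760·48.0/(π·11.5³) = 3.36384e+06/4778 = 704.03 MPa
τ_max = K·τ₀ = 1.3836 × 704.03 = 974.13 MPa

974 MPa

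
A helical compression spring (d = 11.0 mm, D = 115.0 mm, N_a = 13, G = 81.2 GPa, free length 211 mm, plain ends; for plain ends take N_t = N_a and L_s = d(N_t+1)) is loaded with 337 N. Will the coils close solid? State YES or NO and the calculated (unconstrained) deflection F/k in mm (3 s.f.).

NO, δ = 44.8 mm

k = Gd⁴/(8D³N_a) = (81.2×10³)(11.0⁴)/(8·115.0³·13) = 7.5162 N/mm
N_t = 13; L_s = 11.0·14 = 154 mm; δ_solid = L₀ − L_s = 211 − 154 = 57 mm
δ = F/k = 337/7.5162 = 44.836 mm
δ < δ_solid → spring does not go solid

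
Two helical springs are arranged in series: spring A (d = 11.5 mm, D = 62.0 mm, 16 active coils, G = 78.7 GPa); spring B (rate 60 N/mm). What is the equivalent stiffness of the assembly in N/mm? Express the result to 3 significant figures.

25.8 N/mm

k_A = Gd⁴/(8D³N_a) = (78.7×10³)(11.5⁴)/(8·62.0³·16) = 45.121 N/mm
Series: 1/k_eq = 1/45.121 + 1/60 = 0.038829; k_eq = 25.754 N/mm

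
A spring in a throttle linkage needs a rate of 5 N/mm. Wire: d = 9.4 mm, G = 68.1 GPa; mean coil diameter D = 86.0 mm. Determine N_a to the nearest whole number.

21

N_a = Gd⁴/(8D³k) = (68.1×10³ × 9.4⁴)/(8 × 86.0³ × 5)
    = 5.3169e+08 / 2.54422e+07 = 20.9 → 21 coils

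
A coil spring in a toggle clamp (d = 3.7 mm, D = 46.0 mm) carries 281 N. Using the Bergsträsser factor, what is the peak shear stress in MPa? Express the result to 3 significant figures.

719 MPa

Spring index C = D/d = 46.0/3.7 = 12.4324
K_B = (4C+2)/(4C−3) = 51.730/46.730 = 1.1070
τ₀ = 8FD/(πd³) = 8·281·46.0/(π·3.7³) = 103408/159.13 = 649.83 MPa
τ_max = K·τ₀ = 1.1070 × 649.83 = 719.36 MPa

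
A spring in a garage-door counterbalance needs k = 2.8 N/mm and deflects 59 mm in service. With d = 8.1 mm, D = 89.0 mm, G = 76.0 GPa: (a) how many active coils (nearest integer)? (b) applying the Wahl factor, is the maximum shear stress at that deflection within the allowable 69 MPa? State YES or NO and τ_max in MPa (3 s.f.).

(a) 21 coils; (b) NO, τ_max = 78.6 MPa

N_a = Gd⁴/(8D³k) = (76.0×10³)(8.1⁴)/(8·89.0³·2.8) = 20.72 → N_a = 21
Actual rate k = Gd⁴/(8D³·21) = 2.7623 N/mm
Working load F = kδ = 2.7623·59 = 162.98 N
C = 89.0/8.1 = 10.9877; K_W = (4C−1)/(4C−4)+0.615/C = 1.1311
τ_max = K_W·8FD/(πd³) = 1.1311·69.503 = 78.612 MPa
τ_max > 69 MPa → exceeds allowable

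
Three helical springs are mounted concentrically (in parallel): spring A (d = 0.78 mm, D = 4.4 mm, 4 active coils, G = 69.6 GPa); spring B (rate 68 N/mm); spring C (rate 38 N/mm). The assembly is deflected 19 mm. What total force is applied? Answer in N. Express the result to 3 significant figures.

2190 N

k_A = Gd⁴/(8D³N_a) = (69.6×10³)(0.78⁴)/(8·4.4³·4) = 9.451 N/mm
Parallel: k_eq = 9.451 + 68 + 38 = 115.45 N/mm
F = k_eq·δ = 115.45·19 = 2193.6 N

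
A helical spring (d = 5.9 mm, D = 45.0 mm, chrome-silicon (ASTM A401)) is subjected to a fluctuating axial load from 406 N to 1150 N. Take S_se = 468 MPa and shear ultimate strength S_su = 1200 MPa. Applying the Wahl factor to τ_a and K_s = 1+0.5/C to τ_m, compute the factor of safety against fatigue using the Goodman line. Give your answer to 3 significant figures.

1.09

C = D/d = 45.0/5.9 = 7.6271; K_W = (4C−1)/(4C−4)+0.615/C = 1.1938; K_s = 1+0.5/C = 1.0656
F_a = (F_max−F_min)/2 = 372 N; F_m = (F_max+F_min)/2 = 778 N
τ_a = K_W·8F_aD/(πd³) = 1.1938 × 207.56 = 247.78 MPa
τ_m = K_s·8F_mD/(πd³) = 1.0656 × 434.09 = 462.54 MPa
Goodman: 1/n_f = τ_a/S_se + τ_m/S_su = 247.78/468 + 462.54/1200 = 0.52945 + 0.38545 = 0.91491
n_f = 1/0.91491 = 1.093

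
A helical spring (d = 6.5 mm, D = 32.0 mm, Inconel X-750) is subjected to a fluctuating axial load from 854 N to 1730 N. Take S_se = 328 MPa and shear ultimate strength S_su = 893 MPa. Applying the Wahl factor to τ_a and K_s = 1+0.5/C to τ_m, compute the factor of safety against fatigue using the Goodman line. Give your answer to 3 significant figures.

1.01

C = D/d = 32.0/6.5 = 4.9231; K_W = (4C−1)/(4C−4)+0.615/C = 1.3161; K_s = 1+0.5/C = 1.1016
F_a = (F_max−F_min)/2 = 438 N; F_m = (F_max+F_min)/2 = 1292 N
τ_a = K_W·8F_aD/(πd³) = 1.3161 × 129.96 = 171.05 MPa
τ_m = K_s·8F_mD/(πd³) = 1.1016 × 383.37 = 422.3 MPa
Goodman: 1/n_f = τ_a/S_se + τ_m/S_su = 171.05/328 + 422.3/893 = 0.52148 + 0.47290 = 0.99438
n_f = 1/0.99438 = 1.006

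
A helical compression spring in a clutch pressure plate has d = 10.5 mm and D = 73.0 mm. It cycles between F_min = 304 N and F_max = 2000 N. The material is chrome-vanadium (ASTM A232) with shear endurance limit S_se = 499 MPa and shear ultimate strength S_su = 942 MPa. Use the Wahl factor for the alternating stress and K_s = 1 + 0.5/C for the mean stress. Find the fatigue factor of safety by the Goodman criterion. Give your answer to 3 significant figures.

1.85

C = D/d = 73.0/10.5 = 6.9524; K_W = (4C−1)/(4C−4)+0.615/C = 1.2145; K_s = 1+0.5/C = 1.0719
F_a = (F_max−F_min)/2 = 848 N; F_m = (F_max+F_min)/2 = 1152 N
τ_a = K_W·8F_aD/(πd³) = 1.2145 × 136.17 = 165.38 MPa
τ_m = K_s·8F_mD/(πd³) = 1.0719 × 184.99 = 198.29 MPa
Goodman: 1/n_f = τ_a/S_se + τ_m/S_su = 165.38/499 + 198.29/942 = 0.33142 + 0.21050 = 0.54192
n_f = 1/0.54192 = 1.845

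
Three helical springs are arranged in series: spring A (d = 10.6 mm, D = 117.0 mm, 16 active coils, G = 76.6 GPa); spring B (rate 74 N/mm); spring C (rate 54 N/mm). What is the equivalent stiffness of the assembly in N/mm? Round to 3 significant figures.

4.10 N/mm

k_A = Gd⁴/(8D³N_a) = (76.6×10³)(10.6⁴)/(8·117.0³·16) = 4.7172 N/mm
Series: 1/k_eq = 1/4.7172 + 1/74 + 1/54 = 0.24402; k_eq = 4.098 N/mm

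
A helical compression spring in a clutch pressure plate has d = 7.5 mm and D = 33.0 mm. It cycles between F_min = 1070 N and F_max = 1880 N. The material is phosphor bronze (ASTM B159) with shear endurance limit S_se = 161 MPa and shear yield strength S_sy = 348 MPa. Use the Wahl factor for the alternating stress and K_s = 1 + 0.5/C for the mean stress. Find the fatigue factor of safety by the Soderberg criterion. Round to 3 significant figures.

C = D/d = 33.0/7.5 = 4.4000; K_W = (4C−1)/(4C−4)+0.615/C = 1.3604; K_s = 1+0.5/C = 1.1136
F_a = (F_max−F_min)/2 = 405 N; F_m = (F_max+F_min)/2 = 1475 N
τ_a = K_W·8F_aD/(πd³) = 1.3604 × 80.672 = 109.74 MPa
τ_m = K_s·8F_mD/(πd³) = 1.1136 × 293.81 = 327.19 MPa
Soderberg: 1/n_f = τ_a/S_se + τ_m/S_sy = 109.74/161 + 327.19/348 = 0.68164 + 0.94021 = 1.6219
n_f = 1/1.6219 = 0.6166

0.617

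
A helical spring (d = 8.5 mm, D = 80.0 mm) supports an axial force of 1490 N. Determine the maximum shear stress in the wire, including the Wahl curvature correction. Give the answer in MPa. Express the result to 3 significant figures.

571 MPa

Spring index C = D/d = 80.0/8.5 = 9.4118
K_W = (4C−1)/(4C−4) + 0.615/C = 36.647/33.647 + 0.0653 = 1.1545
τ₀ = 8FD/(πd³) = 8·1490·80.0/(π·8.5³) = 953600/1929.3 = 494.26 MPa
τ_max = K·τ₀ = 1.1545 × 494.26 = 570.63 MPa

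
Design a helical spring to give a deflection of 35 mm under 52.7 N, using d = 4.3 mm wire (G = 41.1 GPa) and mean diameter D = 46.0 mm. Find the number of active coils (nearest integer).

12

Required rate k = F/δ = 52.7/35 = 1.5057 N/mm
N_a = Gd⁴/(8D³k) = (41.1×10³ × 4.3⁴)/(8 × 46.0³ × 1.5057)
    = 1.40513e+07 / 1.17248e+06 = 11.98 → 12 coils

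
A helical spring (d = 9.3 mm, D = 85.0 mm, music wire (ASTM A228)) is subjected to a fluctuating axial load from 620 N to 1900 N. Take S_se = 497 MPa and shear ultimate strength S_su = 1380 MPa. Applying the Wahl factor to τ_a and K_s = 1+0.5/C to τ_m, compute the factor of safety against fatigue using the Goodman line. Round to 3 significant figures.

1.51

C = D/d = 85.0/9.3 = 9.1398; K_W = (4C−1)/(4C−4)+0.615/C = 1.1594; K_s = 1+0.5/C = 1.0547
F_a = (F_max−F_min)/2 = 640 N; F_m = (F_max+F_min)/2 = 1260 N
τ_a = K_W·8F_aD/(πd³) = 1.1594 × 172.22 = 199.68 MPa
τ_m = K_s·8F_mD/(πd³) = 1.0547 × 339.06 = 357.61 MPa
Goodman: 1/n_f = τ_a/S_se + τ_m/S_su = 199.68/497 + 357.61/1380 = 0.40177 + 0.25914 = 0.66091
n_f = 1/0.66091 = 1.513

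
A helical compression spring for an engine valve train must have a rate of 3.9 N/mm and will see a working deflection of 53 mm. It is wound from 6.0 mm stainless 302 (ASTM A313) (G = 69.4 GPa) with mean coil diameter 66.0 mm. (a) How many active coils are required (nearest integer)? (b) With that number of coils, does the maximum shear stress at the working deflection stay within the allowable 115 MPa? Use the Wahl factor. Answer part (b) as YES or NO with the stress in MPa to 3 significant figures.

(a) 10 coils; (b) NO, τ_max = 182 MPa

N_a = Gd⁴/(8D³k) = (69.4×10³)(6.0⁴)/(8·66.0³·3.9) = 10.03 → N_a = 10
Actual rate k = Gd⁴/(8D³·10) = 3.9106 N/mm
Working load F = kδ = 3.9106·53 = 207.26 N
C = 66.0/6.0 = 11.0000; K_W = (4C−1)/(4C−4)+0.615/C = 1.1309
τ_max = K_W·8FD/(πd³) = 1.1309·161.27 = 182.38 MPa
τ_max > 115 MPa → exceeds allowable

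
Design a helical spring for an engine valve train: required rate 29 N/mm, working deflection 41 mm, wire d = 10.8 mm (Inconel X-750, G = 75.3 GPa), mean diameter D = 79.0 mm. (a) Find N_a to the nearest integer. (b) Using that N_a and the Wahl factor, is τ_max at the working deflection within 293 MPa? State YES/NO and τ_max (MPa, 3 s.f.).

(a) 9 coils; (b) YES, τ_max = 227 MPa

N_a = Gd⁴/(8D³k) = (75.3×10³)(10.8⁴)/(8·79.0³·29) = 8.956 → N_a = 9
Actual rate k = Gd⁴/(8D³·9) = 28.859 N/mm
Working load F = kδ = 28.859·41 = 1183.2 N
C = 79.0/10.8 = 7.3148; K_W = (4C−1)/(4C−4)+0.615/C = 1.2028
τ_max = K_W·8FD/(πd³) = 1.2028·188.95 = 227.28 MPa
τ_max ≤ 293 MPa → acceptable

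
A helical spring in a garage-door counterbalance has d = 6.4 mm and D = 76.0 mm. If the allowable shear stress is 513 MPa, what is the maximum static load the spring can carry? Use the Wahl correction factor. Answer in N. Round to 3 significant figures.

620 N

C = D/d = 76.0/6.4 = 11.8750
K_W = (4C−1)/(4C−4) + 0.615/C = 46.500/43.500 + 0.0518 = 1.1208
τ_max = K·8FD/(πd³) → F_max = τ_allow·πd³/(8DK)
F_max = 513·π·6.4³/(8·76.0·1.1208) = 4.2248e+05/681.42 = 620 N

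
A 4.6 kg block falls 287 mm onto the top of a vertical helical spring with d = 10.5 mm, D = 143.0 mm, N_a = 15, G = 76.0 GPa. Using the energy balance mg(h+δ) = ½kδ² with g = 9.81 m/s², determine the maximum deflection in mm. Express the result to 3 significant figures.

118 mm

k = Gd⁴/(8D³N_a) = (76.0×10³)(10.5⁴)/(8·143.0³·15) = 2.6326 N/mm
W = mg = 4.6 × 9.81 = 45.126 N
½kδ² − Wδ − Wh = 0 → δ = (W + √(W² + 2kWh))/k
δ = (45.126 + √(2036.4 + 68189.9))/2.6326 = (45.126 + 265)/2.6326 = 117.8 mm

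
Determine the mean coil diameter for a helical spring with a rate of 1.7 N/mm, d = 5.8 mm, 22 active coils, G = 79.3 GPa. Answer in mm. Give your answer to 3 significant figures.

66.9 mm

D = (Gd⁴/(8N_a·k))^(1/3) = (79.3×10³·5.8⁴/(8·22·1.7))^(1/3)
  = (299933)^(1/3) = 66.9383 mm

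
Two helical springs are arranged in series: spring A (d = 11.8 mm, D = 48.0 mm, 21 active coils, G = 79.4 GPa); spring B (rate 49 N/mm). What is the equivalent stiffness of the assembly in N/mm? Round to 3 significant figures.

30.8 N/mm

k_A = Gd⁴/(8D³N_a) = (79.4×10³)(11.8⁴)/(8·48.0³·21) = 82.854 N/mm
Series: 1/k_eq = 1/82.854 + 1/49 = 0.032478; k_eq = 30.791 N/mm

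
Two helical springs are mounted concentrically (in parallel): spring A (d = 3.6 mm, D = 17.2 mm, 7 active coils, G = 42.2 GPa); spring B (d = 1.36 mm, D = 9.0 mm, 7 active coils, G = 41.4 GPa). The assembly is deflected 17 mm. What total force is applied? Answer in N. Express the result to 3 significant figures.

482 N

k_A = Gd⁴/(8D³N_a) = (42.2×10³)(3.6⁴)/(8·17.2³·7) = 24.874 N/mm
k_B = Gd⁴/(8D³N_a) = (41.4×10³)(1.36⁴)/(8·9.0³·7) = 3.4693 N/mm
Parallel: k_eq = 24.874 + 3.4693 = 28.343 N/mm
F = k_eq·δ = 28.343·17 = 481.84 N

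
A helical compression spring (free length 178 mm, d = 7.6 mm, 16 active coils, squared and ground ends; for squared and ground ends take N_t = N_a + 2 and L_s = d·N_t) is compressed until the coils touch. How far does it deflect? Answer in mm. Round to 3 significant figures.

41.2 mm

N_t = 18; L_s = 7.6·18 = 136.8 mm
δ_solid = L₀ − L_s = 178 − 136.8 = 41.2 mm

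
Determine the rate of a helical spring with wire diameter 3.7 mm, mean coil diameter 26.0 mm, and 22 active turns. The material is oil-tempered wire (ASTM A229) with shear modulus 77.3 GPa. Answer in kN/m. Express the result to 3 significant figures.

4.68 kN/m

k = Gd⁴/(8D³N_a) = (77.3×10³ × 3.7⁴) / (8 × 26.0³ × 22)
  = 1.44873e+07 / 3.09338e+06 = 4.6833 N/mm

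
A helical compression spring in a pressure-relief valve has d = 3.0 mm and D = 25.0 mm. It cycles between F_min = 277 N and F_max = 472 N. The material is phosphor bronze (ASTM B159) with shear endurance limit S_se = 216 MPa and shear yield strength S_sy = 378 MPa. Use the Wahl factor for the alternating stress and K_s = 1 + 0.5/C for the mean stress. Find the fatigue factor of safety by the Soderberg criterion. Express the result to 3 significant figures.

0.268

C = D/d = 25.0/3.0 = 8.3333; K_W = (4C−1)/(4C−4)+0.615/C = 1.1761; K_s = 1+0.5/C = 1.0600
F_a = (F_max−F_min)/2 = 97.5 N; F_m = (F_max+F_min)/2 = 374.5 N
τ_a = K_W·8F_aD/(πd³) = 1.1761 × 229.89 = 270.37 MPa
τ_m = K_s·8F_mD/(πd³) = 1.0600 × 883.02 = 936 MPa
Soderberg: 1/n_f = τ_a/S_se + τ_m/S_sy = 270.37/216 + 936/378 = 1.25170 + 2.47618 = 3.7279
n_f = 1/3.7279 = 0.2682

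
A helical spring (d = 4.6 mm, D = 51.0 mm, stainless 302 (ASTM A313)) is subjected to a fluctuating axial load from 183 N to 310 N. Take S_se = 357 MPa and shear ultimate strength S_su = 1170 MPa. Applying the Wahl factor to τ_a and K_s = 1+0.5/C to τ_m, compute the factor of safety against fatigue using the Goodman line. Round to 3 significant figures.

C = D/d = 51.0/4.6 = 11.0870; K_W = (4C−1)/(4C−4)+0.615/C = 1.1298; K_s = 1+0.5/C = 1.0451
F_a = (F_max−F_min)/2 = 63.5 N; F_m = (F_max+F_min)/2 = 246.5 N
τ_a = K_W·8F_aD/(πd³) = 1.1298 × 84.725 = 95.724 MPa
τ_m = K_s·8F_mD/(πd³) = 1.0451 × 328.89 = 343.72 MPa
Goodman: 1/n_f = τ_a/S_se + τ_m/S_su = 95.724/357 + 343.72/1170 = 0.26813 + 0.29378 = 0.56192
n_f = 1/0.56192 = 1.78

1.78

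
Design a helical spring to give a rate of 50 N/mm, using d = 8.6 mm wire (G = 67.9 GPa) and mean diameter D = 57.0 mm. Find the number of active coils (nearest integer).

N_a = Gd⁴/(8D³k) = (67.9×10³ × 8.6⁴)/(8 × 57.0³ × 50)
    = 3.71419e+08 / 7.40772e+07 = 5.014 → 5 coils

5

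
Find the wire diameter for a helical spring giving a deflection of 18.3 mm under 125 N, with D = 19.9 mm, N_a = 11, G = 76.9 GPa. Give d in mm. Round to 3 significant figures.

Required rate k = F/δ = 125/18.3 = 6.8306 N/mm
d = (8D³N_a·k / G)^(1/4) = (8·19.9³·11·6.8306 / (76.9×10³))^0.25
  = (61.599)^0.25 = 2.8015 mm

2.80 mm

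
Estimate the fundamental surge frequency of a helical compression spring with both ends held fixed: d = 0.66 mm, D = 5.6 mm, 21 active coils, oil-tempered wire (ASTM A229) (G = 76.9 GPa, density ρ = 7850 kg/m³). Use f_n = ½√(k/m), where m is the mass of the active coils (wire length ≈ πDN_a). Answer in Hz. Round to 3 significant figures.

k = Gd⁴/(8D³N_a) = (76.9×10³)(0.66⁴)/(8·5.6³·21) = 0.49457 N/mm = 494.57 N/m
Wire length L = πDN_a = π·5.6·21 = 369.45 mm
m = ρ·(πd²/4)·L = 7850 × 0.34212×10⁻⁶ m² × 0.36945 m = 0.00099221 kg
f_n = ½√(k/m) = 0.5·√(494.57/0.00099221) = 0.5·√(4.9845e+05) = 353.01 Hz

353 Hz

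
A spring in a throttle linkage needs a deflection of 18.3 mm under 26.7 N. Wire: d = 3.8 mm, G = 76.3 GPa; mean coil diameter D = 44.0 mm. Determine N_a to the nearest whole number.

Required rate k = F/δ = 26.7/18.3 = 1.459 N/mm
N_a = Gd⁴/(8D³k) = (76.3×10³ × 3.8⁴)/(8 × 44.0³ × 1.459)
    = 1.59096e+07 / 994279 = 16 → 16 coils

16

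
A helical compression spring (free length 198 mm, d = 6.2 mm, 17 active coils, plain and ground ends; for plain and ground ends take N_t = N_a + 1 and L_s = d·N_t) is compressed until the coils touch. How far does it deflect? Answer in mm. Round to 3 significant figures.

86.4 mm

N_t = 18; L_s = 6.2·18 = 111.6 mm
δ_solid = L₀ − L_s = 198 − 111.6 = 86.4 mm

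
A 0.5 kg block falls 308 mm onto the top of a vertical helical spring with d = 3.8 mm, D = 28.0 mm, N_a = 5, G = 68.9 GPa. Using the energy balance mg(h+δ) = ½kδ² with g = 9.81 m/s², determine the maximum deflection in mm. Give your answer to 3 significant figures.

13.9 mm

k = Gd⁴/(8D³N_a) = (68.9×10³)(3.8⁴)/(8·28.0³·5) = 16.361 N/mm
W = mg = 0.5 × 9.81 = 4.905 N
½kδ² − Wδ − Wh = 0 → δ = (W + √(W² + 2kWh))/k
δ = (4.905 + √(24.059 + 49435.5))/16.361 = (4.905 + 222.4)/16.361 = 13.892 mm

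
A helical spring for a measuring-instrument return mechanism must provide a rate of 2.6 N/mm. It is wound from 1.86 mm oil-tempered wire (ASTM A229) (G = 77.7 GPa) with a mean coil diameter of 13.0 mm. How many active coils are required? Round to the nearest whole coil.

20

N_a = Gd⁴/(8D³k) = (77.7×10³ × 1.86⁴)/(8 × 13.0³ × 2.6)
    = 929978 / 45697.6 = 20.35 → 20 coils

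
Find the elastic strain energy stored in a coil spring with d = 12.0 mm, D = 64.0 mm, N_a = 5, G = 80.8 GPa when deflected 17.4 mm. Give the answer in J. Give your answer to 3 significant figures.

k = Gd⁴/(8D³N_a) = (80.8×10³)(12.0⁴)/(8·64.0³·5) = 159.79 N/mm
U = ½kδ² = 0.5 × 159.79 × 17.4² = 24188 N·mm = 24.188 J

24.2 J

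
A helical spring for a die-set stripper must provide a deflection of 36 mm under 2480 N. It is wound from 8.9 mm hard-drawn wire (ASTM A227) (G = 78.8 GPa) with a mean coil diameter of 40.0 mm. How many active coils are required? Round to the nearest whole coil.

Required rate k = F/δ = 2480/36 = 68.889 N/mm
N_a = Gd⁴/(8D³k) = (78.8×10³ × 8.9⁴)/(8 × 40.0³ × 68.889)
    = 4.94409e+08 / 3.52711e+07 = 14.02 → 14 coils

14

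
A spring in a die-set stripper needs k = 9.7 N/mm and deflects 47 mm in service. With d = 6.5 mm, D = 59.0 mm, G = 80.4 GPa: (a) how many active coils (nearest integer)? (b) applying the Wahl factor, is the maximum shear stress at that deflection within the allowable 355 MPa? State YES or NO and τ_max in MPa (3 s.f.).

(a) 9 coils; (b) YES, τ_max = 290 MPa

N_a = Gd⁴/(8D³k) = (80.4×10³)(6.5⁴)/(8·59.0³·9.7) = 9.005 → N_a = 9
Actual rate k = Gd⁴/(8D³·9) = 9.7056 N/mm
Working load F = kδ = 9.7056·47 = 456.16 N
C = 59.0/6.5 = 9.0769; K_W = (4C−1)/(4C−4)+0.615/C = 1.1606
τ_max = K_W·8FD/(πd³) = 1.1606·249.56 = 289.64 MPa
τ_max ≤ 355 MPa → acceptable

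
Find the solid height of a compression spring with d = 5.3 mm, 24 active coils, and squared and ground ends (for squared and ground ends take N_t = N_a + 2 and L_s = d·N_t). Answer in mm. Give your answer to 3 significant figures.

squared and ground ends: N_t = N_a + 2 = 24 + 2 = 26
L_s = d·N_t = 5.3 × 26 = 137.8 mm

138 mm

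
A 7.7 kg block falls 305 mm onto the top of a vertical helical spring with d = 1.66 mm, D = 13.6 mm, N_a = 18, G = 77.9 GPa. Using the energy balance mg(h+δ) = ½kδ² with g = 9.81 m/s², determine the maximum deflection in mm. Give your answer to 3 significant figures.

220 mm

k = Gd⁴/(8D³N_a) = (77.9×10³)(1.66⁴)/(8·13.6³·18) = 1.633 N/mm
W = mg = 7.7 × 9.81 = 75.537 N
½kδ² − Wδ − Wh = 0 → δ = (W + √(W² + 2kWh))/k
δ = (75.537 + √(5705.8 + 75245.4))/1.633 = (75.537 + 284.52)/1.633 = 220.49 mm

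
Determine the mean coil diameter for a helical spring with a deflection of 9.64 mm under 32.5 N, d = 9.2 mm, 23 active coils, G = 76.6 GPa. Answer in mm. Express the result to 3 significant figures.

Required rate k = F/δ = 32.5/9.64 = 3.3714 N/mm
D = (Gd⁴/(8N_a·k))^(1/3) = (76.6×10³·9.2⁴/(8·23·3.3714))^(1/3)
  = (884618)^(1/3) = 95.9957 mm

96.0 mm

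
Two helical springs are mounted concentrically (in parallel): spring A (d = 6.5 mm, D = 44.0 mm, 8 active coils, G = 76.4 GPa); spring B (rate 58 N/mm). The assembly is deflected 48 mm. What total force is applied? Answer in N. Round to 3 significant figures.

3980 N

k_A = Gd⁴/(8D³N_a) = (76.4×10³)(6.5⁴)/(8·44.0³·8) = 25.015 N/mm
Parallel: k_eq = 25.015 + 58 = 83.015 N/mm
F = k_eq·δ = 83.015·48 = 3984.7 N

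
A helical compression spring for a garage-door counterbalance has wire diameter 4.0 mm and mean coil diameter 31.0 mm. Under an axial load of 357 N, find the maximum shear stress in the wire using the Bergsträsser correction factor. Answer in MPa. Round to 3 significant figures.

Spring index C = D/d = 31.0/4.0 = 7.7500
K_B = (4C+2)/(4C−3) = 33.000/28.000 = 1.1786
τ₀ = 8FD/(πd³) = 8·357·31.0/(π·4.0³) = 88536/201.06 = 440.34 MPa
τ_max = K·τ₀ = 1.1786 × 440.34 = 518.97 MPa

519 MPa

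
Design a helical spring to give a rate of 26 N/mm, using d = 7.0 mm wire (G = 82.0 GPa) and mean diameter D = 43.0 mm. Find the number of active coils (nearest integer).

12

N_a = Gd⁴/(8D³k) = (82.0×10³ × 7.0⁴)/(8 × 43.0³ × 26)
    = 1.96882e+08 / 1.65375e+07 = 11.91 → 12 coils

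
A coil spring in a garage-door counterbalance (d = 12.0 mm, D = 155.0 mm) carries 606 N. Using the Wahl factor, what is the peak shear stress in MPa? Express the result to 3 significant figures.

Spring index C = D/d = 155.0/12.0 = 12.9167
K_W = (4C−1)/(4C−4) + 0.615/C = 50.667/47.667 + 0.0476 = 1.1105
τ₀ = 8FD/(πd³) = 8·606·155.0/(π·12.0³) = 751440/5428.7 = 138.42 MPa
τ_max = K·τ₀ = 1.1105 × 138.42 = 153.72 MPa

154 MPa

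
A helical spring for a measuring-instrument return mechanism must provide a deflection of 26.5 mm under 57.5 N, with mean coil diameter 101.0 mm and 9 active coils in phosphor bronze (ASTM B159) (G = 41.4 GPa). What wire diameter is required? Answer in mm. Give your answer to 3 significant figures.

7.90 mm

Required rate k = F/δ = 57.5/26.5 = 2.1698 N/mm
d = (8D³N_a·k / G)^(1/4) = (8·101.0³·9·2.1698 / (41.4×10³))^0.25
  = (3887.9)^0.25 = 7.8964 mm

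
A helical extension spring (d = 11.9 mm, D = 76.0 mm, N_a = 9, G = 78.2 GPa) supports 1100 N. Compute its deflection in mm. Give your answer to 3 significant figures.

k = Gd⁴/(8D³N_a) = (78.2×10³)(11.9⁴)/(8·76.0³·9) = 49.616 N/mm
δ = F/k = 1100 / 49.616 = 22.17 mm

22.2 mm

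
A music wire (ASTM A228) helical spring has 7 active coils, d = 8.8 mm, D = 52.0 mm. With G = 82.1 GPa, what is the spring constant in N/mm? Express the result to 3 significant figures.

k = Gd⁴/(8D³N_a) = (82.1×10³ × 8.8⁴) / (8 × 52.0³ × 7)
  = 4.9235e+08 / 7.87405e+06 = 62.528 N/mm

62.5 N/mm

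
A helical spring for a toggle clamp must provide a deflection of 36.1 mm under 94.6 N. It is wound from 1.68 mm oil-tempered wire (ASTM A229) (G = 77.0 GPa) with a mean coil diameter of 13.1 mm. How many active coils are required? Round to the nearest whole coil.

Required rate k = F/δ = 94.6/36.1 = 2.6205 N/mm
N_a = Gd⁴/(8D³k) = (77.0×10³ × 1.68⁴)/(8 × 13.1³ × 2.6205)
    = 613378 / 47129 = 13.01 → 13 coils

13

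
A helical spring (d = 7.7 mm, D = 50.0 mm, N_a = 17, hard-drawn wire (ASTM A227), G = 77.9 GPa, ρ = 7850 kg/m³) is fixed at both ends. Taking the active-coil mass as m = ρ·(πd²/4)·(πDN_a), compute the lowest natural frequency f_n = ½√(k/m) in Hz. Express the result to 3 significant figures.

k = Gd⁴/(8D³N_a) = (77.9×10³)(7.7⁴)/(8·50.0³·17) = 16.108 N/mm = 16108 N/m
Wire length L = πDN_a = π·50.0·17 = 2670.4 mm
m = ρ·(πd²/4)·L = 7850 × 46.566×10⁻⁶ m² × 2.6704 m = 0.97613 kg
f_n = ½√(k/m) = 0.5·√(16108/0.97613) = 0.5·√(16502) = 64.23 Hz

64.2 Hz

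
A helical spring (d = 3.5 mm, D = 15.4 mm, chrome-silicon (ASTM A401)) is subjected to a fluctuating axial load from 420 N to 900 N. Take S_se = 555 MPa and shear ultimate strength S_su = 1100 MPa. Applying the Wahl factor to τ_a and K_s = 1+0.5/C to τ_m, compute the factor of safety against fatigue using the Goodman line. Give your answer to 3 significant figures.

0.870

C = D/d = 15.4/3.5 = 4.4000; K_W = (4C−1)/(4C−4)+0.615/C = 1.3604; K_s = 1+0.5/C = 1.1136
F_a = (F_max−F_min)/2 = 240 N; F_m = (F_max+F_min)/2 = 660 N
τ_a = K_W·8F_aD/(πd³) = 1.3604 × 219.52 = 298.62 MPa
τ_m = K_s·8F_mD/(πd³) = 1.1136 × 603.67 = 672.27 MPa
Goodman: 1/n_f = τ_a/S_se + τ_m/S_su = 298.62/555 + 672.27/1100 = 0.53806 + 0.61115 = 1.1492
n_f = 1/1.1492 = 0.8702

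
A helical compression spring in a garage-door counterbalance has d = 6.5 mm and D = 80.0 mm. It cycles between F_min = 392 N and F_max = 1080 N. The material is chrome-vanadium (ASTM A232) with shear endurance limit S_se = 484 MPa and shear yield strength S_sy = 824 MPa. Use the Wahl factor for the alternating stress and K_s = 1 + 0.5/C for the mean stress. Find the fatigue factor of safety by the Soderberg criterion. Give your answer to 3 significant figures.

0.782

C = D/d = 80.0/6.5 = 12.3077; K_W = (4C−1)/(4C−4)+0.615/C = 1.1163; K_s = 1+0.5/C = 1.0406
F_a = (F_max−F_min)/2 = 344 N; F_m = (F_max+F_min)/2 = 736 N
τ_a = K_W·8F_aD/(πd³) = 1.1163 × 255.18 = 284.86 MPa
τ_m = K_s·8F_mD/(πd³) = 1.0406 × 545.97 = 568.15 MPa
Soderberg: 1/n_f = τ_a/S_se + τ_m/S_sy = 284.86/484 + 568.15/824 = 0.58855 + 0.68950 = 1.278
n_f = 1/1.278 = 0.7824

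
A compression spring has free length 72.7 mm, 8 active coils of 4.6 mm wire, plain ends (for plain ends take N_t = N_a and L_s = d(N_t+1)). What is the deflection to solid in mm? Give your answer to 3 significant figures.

N_t = 8; L_s = 4.6·9 = 41.4 mm
δ_solid = L₀ − L_s = 72.7 − 41.4 = 31.3 mm

31.3 mm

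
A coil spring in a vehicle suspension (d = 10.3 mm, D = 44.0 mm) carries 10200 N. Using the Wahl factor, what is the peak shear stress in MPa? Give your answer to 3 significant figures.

Spring index C = D/d = 44.0/10.3 = 4.2718
K_W = (4C−1)/(4C−4) + 0.615/C = 16.087/13.087 + 0.1440 = 1.3732
τ₀ = 8FD/(πd³) = 8·10200·44.0/(π·10.3³) = 3.5904e+06/3432.9 = 1045.9 MPa
τ_max = K·τ₀ = 1.3732 × 1045.9 = 1436.2 MPa

1440 MPa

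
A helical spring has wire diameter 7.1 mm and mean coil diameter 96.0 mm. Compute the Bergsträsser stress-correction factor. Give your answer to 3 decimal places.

C = D/d = 96.0/7.1 = 13.5211
K_B = (4C+2)/(4C−3) = 56.085/51.085 = 1.0979

1.098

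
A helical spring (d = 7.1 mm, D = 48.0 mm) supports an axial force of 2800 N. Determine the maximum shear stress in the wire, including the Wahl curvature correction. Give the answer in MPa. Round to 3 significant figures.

1170 MPa

Spring index C = D/d = 48.0/7.1 = 6.7606
K_W = (4C−1)/(4C−4) + 0.615/C = 26.042/23.042 + 0.0910 = 1.2212
τ₀ = 8FD/(πd³) = 8·2800·48.0/(π·7.1³) = 1.0752e+06/1124.4 = 956.23 MPa
τ_max = K·τ₀ = 1.2212 × 956.23 = 1167.7 MPa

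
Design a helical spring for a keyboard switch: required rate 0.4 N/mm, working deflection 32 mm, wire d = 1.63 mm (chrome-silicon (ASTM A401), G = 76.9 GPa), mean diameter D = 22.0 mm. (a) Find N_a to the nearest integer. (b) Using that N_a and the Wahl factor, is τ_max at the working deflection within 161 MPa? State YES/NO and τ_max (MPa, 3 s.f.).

N_a = Gd⁴/(8D³k) = (76.9×10³)(1.63⁴)/(8·22.0³·0.4) = 15.93 → N_a = 16
Actual rate k = Gd⁴/(8D³·16) = 0.39829 N/mm
Working load F = kδ = 0.39829·32 = 12.745 N
C = 22.0/1.63 = 13.4969; K_W = (4C−1)/(4C−4)+0.615/C = 1.1056
τ_max = K_W·8FD/(πd³) = 1.1056·164.87 = 182.28 MPa
τ_max > 161 MPa → exceeds allowable

(a) 16 coils; (b) NO, τ_max = 182 MPa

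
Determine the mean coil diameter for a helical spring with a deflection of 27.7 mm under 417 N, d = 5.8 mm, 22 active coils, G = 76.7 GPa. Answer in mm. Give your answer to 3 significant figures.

Required rate k = F/δ = 417/27.7 = 15.054 N/mm
D = (Gd⁴/(8N_a·k))^(1/3) = (76.7×10³·5.8⁴/(8·22·15.054))^(1/3)
  = (32759.6)^(1/3) = 31.9973 mm

32.0 mm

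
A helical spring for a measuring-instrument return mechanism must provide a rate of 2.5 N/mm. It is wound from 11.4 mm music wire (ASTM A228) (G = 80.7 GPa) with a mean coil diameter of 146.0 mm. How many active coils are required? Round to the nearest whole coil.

22

N_a = Gd⁴/(8D³k) = (80.7×10³ × 11.4⁴)/(8 × 146.0³ × 2.5)
    = 1.36299e+09 / 6.22427e+07 = 21.9 → 22 coils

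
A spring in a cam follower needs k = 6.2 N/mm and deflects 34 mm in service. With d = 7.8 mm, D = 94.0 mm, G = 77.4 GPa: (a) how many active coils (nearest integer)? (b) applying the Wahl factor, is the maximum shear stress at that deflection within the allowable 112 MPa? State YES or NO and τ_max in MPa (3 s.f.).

(a) 7 coils; (b) NO, τ_max = 118 MPa

N_a = Gd⁴/(8D³k) = (77.4×10³)(7.8⁴)/(8·94.0³·6.2) = 6.954 → N_a = 7
Actual rate k = Gd⁴/(8D³·7) = 6.1595 N/mm
Working load F = kδ = 6.1595·34 = 209.42 N
C = 94.0/7.8 = 12.0513; K_W = (4C−1)/(4C−4)+0.615/C = 1.1189
τ_max = K_W·8FD/(πd³) = 1.1189·105.64 = 118.2 MPa
τ_max > 112 MPa → exceeds allowable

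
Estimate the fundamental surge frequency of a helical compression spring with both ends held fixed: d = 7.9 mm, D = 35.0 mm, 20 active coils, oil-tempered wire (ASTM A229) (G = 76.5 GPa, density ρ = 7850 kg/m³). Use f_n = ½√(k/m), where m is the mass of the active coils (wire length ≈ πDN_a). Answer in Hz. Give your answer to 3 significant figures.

k = Gd⁴/(8D³N_a) = (76.5×10³)(7.9⁴)/(8·35.0³·20) = 43.436 N/mm = 43436 N/m
Wire length L = πDN_a = π·35.0·20 = 2199.1 mm
m = ρ·(πd²/4)·L = 7850 × 49.017×10⁻⁶ m² × 2.1991 m = 0.84618 kg
f_n = ½√(k/m) = 0.5·√(43436/0.84618) = 0.5·√(51332) = 113.28 Hz

113 Hz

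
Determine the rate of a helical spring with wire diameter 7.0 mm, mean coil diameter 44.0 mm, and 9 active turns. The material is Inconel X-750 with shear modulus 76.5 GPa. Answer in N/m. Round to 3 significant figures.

29900 N/m

k = Gd⁴/(8D³N_a) = (76.5×10³ × 7.0⁴) / (8 × 44.0³ × 9)
  = 1.83676e+08 / 6.13325e+06 = 29.948 N/mm = 29948 N/m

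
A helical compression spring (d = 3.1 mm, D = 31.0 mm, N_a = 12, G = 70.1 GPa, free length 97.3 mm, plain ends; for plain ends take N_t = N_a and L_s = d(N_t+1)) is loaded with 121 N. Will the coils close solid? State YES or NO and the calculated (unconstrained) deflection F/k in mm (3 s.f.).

k = Gd⁴/(8D³N_a) = (70.1×10³)(3.1⁴)/(8·31.0³·12) = 2.2636 N/mm
N_t = 12; L_s = 3.1·13 = 40.3 mm; δ_solid = L₀ − L_s = 97.3 − 40.3 = 57 mm
δ = F/k = 121/2.2636 = 53.454 mm
δ < δ_solid → spring does not go solid

NO, δ = 53.5 mm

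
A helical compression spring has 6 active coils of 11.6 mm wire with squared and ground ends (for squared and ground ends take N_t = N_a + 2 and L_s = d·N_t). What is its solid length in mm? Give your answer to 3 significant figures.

92.8 mm

squared and ground ends: N_t = N_a + 2 = 6 + 2 = 8
L_s = d·N_t = 11.6 × 8 = 92.8 mm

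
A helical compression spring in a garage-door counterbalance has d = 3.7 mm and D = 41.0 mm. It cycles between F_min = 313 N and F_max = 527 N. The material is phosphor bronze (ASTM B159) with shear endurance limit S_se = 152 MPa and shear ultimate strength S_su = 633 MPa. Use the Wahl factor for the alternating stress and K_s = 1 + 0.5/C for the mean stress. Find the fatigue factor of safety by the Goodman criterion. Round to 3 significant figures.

0.326

C = D/d = 41.0/3.7 = 11.0811; K_W = (4C−1)/(4C−4)+0.615/C = 1.1299; K_s = 1+0.5/C = 1.0451
F_a = (F_max−F_min)/2 = 107 N; F_m = (F_max+F_min)/2 = 420 N
τ_a = K_W·8F_aD/(πd³) = 1.1299 × 220.55 = 249.2 MPa
τ_m = K_s·8F_mD/(πd³) = 1.0451 × 865.7 = 904.76 MPa
Goodman: 1/n_f = τ_a/S_se + τ_m/S_su = 249.2/152 + 904.76/633 = 1.63945 + 1.42933 = 3.0688
n_f = 1/3.0688 = 0.3259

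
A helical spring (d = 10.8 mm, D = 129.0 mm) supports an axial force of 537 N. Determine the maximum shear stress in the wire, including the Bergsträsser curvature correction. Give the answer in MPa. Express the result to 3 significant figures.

156 MPa

Spring index C = D/d = 129.0/10.8 = 11.9444
K_B = (4C+2)/(4C−3) = 49.778/44.778 = 1.1117
τ₀ = 8FD/(πd³) = 8·537·129.0/(π·10.8³) = 554184/3957.5 = 140.03 MPa
τ_max = K·τ₀ = 1.1117 × 140.03 = 155.67 MPa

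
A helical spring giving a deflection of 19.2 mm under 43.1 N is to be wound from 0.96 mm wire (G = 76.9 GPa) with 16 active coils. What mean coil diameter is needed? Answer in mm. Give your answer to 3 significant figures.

6.10 mm

Required rate k = F/δ = 43.1/19.2 = 2.2448 N/mm
D = (Gd⁴/(8N_a·k))^(1/3) = (76.9×10³·0.96⁴/(8·16·2.2448))^(1/3)
  = (227.314)^(1/3) = 6.1030 mm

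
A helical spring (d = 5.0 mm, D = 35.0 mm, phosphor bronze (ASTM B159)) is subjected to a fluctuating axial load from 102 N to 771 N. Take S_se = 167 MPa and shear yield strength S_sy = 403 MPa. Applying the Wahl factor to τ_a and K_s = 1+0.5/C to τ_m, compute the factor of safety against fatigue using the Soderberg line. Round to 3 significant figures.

0.391

C = D/d = 35.0/5.0 = 7.0000; K_W = (4C−1)/(4C−4)+0.615/C = 1.2129; K_s = 1+0.5/C = 1.0714
F_a = (F_max−F_min)/2 = 334.5 N; F_m = (F_max+F_min)/2 = 436.5 N
τ_a = K_W·8F_aD/(πd³) = 1.2129 × 238.5 = 289.27 MPa
τ_m = K_s·8F_mD/(πd³) = 1.0714 × 311.23 = 333.46 MPa
Soderberg: 1/n_f = τ_a/S_se + τ_m/S_sy = 289.27/167 + 333.46/403 = 1.73216 + 0.82745 = 2.5596
n_f = 1/2.5596 = 0.3907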